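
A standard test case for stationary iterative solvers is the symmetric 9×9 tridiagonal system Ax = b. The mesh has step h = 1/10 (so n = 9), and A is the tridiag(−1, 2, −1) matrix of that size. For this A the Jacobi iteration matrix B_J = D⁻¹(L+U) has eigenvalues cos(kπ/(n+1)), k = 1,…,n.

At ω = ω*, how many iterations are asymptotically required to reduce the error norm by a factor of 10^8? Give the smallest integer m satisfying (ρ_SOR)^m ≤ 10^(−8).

m = 29

With n=9, ρ(Jacobi) = cos(π/10) = 0.9510565.
√(1 − cos²(π/10)) = sin(π/10) ≈ 0.3090170.
Young: ω* = 2/(1+√(1−ρ_J²)) = 2/(1+0.3090170) = 2/1.3090170 = 1.5278640.
At ω = 1.5278640 every |λ(B_ω)| = ω−1, so ρ_SOR = 0.5278640.
Need (0.5278640)^m ≤ 10^(−8): m ≥ 8·ln10/|ln 0.5278640| = 18.4207/0.638917 = 28.831 ⇒ m = 29.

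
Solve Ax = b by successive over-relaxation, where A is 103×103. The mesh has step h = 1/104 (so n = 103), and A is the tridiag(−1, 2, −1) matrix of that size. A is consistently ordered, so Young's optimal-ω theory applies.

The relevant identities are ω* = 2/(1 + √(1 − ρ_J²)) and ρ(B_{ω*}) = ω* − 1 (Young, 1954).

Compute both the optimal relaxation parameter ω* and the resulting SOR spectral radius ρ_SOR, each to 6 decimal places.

ω* = 1.941365, ρ_SOR = 0.941365

ρ_J = max_k |cos(kπ/104)| = cos(π/104) = 0.999544
1 − cos²(π/104) = sin²(π/104) ⇒ √(1−ρ_J²) = sin(π/104) = 0.0302030.
ω* = 2 / (1 + 0.0302030) = 2 / 1.0302030 ≈ 1.941365.
ρ_SOR = ω* − 1 = 1.941365 − 1 = 0.941365.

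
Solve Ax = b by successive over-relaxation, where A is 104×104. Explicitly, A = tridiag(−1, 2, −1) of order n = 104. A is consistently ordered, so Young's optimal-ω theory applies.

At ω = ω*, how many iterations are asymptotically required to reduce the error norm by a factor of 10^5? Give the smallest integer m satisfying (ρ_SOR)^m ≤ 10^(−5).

With n=104, ρ(Jacobi) = cos(π/105) = 0.9995524.
√(1−ρ_J²) = |sin(π/105)| = 0.0299155
ω* = 2/(1+0.0299155) = 1.9419069
ρ(B_{ω*}) = ω*−1 = 0.9419069
m ≥ 5·ln10 / (−ln 0.9419069) = 192.366; smallest integer m = 193.

m = 193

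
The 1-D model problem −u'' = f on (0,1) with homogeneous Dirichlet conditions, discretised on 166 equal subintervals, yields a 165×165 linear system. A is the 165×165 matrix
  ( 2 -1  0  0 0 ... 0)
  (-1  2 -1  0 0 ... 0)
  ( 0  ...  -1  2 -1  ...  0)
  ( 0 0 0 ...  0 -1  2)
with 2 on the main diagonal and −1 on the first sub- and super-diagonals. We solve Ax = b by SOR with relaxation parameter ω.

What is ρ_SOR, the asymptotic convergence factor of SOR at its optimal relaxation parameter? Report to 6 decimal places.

ρ_SOR = 0.962855

ρ_J = max_k |cos(kπ/166)| = cos(π/166) = 0.999821
√(1 − cos²(π/166)) = sin(π/166) ≈ 0.0189241.
ω* = 2/(1 + 0.0189241) = 2/1.0189241 = 1.962855.
and ρ(B_{ω*}) = 1.962855 − 1 = 0.962855.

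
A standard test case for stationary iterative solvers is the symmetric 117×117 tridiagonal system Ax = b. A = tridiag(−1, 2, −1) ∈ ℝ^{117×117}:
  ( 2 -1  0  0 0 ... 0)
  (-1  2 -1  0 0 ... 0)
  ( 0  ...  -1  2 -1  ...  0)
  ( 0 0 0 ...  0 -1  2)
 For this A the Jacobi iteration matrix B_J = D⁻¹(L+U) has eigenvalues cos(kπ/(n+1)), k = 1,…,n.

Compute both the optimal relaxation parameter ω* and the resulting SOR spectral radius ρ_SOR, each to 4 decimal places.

ω* = 1.9481, ρ_SOR = 0.9481

With n=117, ρ(Jacobi) = cos(π/118) = 0.9996.
√(1−ρ_J²) simplifies to sin(π/118) = 0.02662.
Young: ω* = 2/(1+√(1−ρ_J²)) = 2/(1+0.02662) = 2/1.02662 = 1.9481.
ρ_SOR = ω* − 1 ≈ 0.9481.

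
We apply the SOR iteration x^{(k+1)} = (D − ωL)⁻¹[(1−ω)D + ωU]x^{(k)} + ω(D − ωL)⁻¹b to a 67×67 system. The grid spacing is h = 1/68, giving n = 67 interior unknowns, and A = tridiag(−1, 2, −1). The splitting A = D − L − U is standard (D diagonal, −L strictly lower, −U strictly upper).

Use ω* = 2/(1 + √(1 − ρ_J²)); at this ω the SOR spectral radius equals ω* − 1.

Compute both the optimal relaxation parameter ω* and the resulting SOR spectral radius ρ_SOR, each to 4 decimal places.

ρ_J = max_k |cos(kπ/68)| = cos(π/68) = 0.9989
1 − cos²(π/68) = sin²(π/68) ⇒ √(1−ρ_J²) = sin(π/68) = 0.04618.
Young: ω* = 2/(1+√(1−ρ_J²)) = 2/(1+0.04618) = 2/1.04618 = 1.9117.
Hence ρ(B_{ω*}) = 1.9117 − 1 = 0.9117.

ω* = 1.9117, ρ_SOR = 0.9117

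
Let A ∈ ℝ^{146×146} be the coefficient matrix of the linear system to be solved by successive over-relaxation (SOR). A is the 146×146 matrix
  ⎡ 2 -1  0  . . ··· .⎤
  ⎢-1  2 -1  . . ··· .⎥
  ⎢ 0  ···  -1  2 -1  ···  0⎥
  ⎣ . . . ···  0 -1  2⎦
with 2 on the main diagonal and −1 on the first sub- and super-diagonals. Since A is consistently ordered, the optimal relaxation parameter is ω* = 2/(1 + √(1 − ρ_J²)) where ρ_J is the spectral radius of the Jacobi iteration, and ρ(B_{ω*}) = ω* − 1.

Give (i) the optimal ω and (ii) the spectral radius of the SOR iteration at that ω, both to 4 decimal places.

½·tridiag(1,0,1) at n=146: λ_k = cos(kπ/147); max |λ| at k=1 ⇒ ρ_J = cos(π/147) ≈ 0.9998.
√(1 − cos²(π/147)) = sin(π/147) ≈ 0.02137.
ω* = 2/(1+0.02137) = 1.9582
ρ_SOR = ω* − 1 ≈ 0.9582.

ω* = 1.9582, ρ_SOR = 0.9582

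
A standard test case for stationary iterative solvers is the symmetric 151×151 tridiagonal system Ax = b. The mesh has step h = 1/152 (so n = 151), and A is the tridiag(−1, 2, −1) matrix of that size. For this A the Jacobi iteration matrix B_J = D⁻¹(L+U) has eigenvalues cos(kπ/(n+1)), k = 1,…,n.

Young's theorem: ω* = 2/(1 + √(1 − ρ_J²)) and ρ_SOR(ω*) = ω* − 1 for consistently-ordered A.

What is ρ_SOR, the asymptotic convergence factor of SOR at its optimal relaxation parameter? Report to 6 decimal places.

ρ_SOR = 0.959503

½·tridiag(1,0,1) at n=151: λ_k = cos(kπ/152); max |λ| at k=1 ⇒ ρ_J = cos(π/152) ≈ 0.999786.
root = sin(π/152) = 0.0206669  (since 1−cos² = sin²).
[ω*] 2 ÷ (1 + 0.0206669) = 2 ÷ 1.0206669 = 1.959503.
At ω = 1.959503 every |λ(B_ω)| = ω−1, so ρ_SOR = 0.959503.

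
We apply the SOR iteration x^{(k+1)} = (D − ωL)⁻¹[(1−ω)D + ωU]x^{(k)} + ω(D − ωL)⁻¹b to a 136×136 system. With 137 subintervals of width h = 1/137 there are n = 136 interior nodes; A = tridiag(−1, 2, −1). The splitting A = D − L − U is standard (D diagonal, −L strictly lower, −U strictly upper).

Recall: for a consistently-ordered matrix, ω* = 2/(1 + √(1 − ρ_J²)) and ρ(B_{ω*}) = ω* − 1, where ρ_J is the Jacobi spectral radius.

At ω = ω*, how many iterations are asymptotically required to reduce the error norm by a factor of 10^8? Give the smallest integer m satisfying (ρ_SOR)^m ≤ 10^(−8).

ρ_J = max_k |cos(kπ/137)| = cos(π/137) = 0.9997371
√(1 − cos²(π/137)) = sin(π/137) ≈ 0.0229293.
ω* = 2 / (1 + 0.0229293) = 2 / 1.0229293 ≈ 1.9551693.
ρ(B_{ω*}) = ω*−1 = 0.9551693
For 8 digits: m = 8·ln10 / (−ln 0.9551693) = 18.4207/0.0458667 = 401.614; round up → m = 402.

m = 402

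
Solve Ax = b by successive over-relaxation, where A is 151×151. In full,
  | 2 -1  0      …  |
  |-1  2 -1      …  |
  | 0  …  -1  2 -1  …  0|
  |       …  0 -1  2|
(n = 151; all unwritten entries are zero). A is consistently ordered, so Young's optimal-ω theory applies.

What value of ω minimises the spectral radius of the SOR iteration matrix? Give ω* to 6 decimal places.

ω* = 1.959503

ρ_J = max_k |cos(kπ/152)| = cos(π/152) = 0.999786
1 − cos²(π/152) = sin²(π/152) ⇒ √(1−ρ_J²) = sin(π/152) = 0.0206669.
ω* = 2/(1 + 0.0206669) = 2/1.0206669 = 1.959503.
and ρ(B_{ω*}) = 1.959503 − 1 = 0.959503.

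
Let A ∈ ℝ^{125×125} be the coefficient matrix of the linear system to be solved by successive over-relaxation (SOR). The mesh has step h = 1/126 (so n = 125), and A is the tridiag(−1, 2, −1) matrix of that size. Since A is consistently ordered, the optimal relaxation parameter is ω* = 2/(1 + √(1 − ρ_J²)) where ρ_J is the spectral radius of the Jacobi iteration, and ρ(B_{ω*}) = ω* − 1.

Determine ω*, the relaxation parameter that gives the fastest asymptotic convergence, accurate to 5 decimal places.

ω* = 1.95135

B_J for the 125×125 system has eigenvalues cos(kπ/126); ρ_J = cos(π/126) = 0.99969.
√(1−ρ_J²) simplifies to sin(π/126) = 0.024931.
ω* = 2 / (1 + 0.024931) = 2 / 1.024931 ≈ 1.95135.
ρ(B_{ω*}) = ω*−1 = 0.95135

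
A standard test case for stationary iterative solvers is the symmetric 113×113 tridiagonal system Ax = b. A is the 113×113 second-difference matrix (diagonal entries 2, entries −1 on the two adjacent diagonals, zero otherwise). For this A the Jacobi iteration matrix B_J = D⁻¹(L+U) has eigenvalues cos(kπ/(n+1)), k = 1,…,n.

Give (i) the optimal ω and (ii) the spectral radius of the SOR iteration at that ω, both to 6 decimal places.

n=113: λ(B_J) = 1 − λ(A)/2 = cos(kπ/114); k=1 gives ρ_J = 0.999620.
√(1−ρ_J²) = |sin(π/114)| = 0.0275543
ω* = 2/(1 + 0.0275543) = 2/1.0275543 = 1.946369.
ρ_SOR = ω* − 1 = 1.946369 − 1 = 0.946369.

ω* = 1.946369, ρ_SOR = 0.946369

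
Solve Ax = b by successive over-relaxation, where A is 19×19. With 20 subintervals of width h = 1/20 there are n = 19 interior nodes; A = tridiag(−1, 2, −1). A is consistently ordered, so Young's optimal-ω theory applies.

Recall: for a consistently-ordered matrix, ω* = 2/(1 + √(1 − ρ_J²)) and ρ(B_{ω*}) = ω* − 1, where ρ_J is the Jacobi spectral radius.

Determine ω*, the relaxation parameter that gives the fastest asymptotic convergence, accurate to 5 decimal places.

n=19: λ(B_J) = 1 − λ(A)/2 = cos(kπ/20); k=1 gives ρ_J = 0.98769.
√(1 − cos²(π/20)) = sin(π/20) ≈ 0.156434.
ω* = 2 / (1 + 0.156434) = 2 / 1.156434 ≈ 1.72945.
At ω = 1.72945 every |λ(B_ω)| = ω−1, so ρ_SOR = 0.72945.

ω* = 1.72945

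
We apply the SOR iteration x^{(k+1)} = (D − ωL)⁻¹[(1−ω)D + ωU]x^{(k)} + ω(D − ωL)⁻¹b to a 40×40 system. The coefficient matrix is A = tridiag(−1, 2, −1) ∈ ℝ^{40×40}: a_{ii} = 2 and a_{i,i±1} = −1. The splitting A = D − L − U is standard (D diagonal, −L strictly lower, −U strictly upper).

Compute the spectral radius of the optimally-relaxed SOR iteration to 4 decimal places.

B_J for the 40×40 system has eigenvalues cos(kπ/41); ρ_J = cos(π/41) = 0.9971.
√(1−ρ_J²) simplifies to sin(π/41) = 0.07655.
Young: ω* = 2/(1+√(1−ρ_J²)) = 2/(1+0.07655) = 2/1.07655 = 1.8578.
[ρ_SOR] ω* − 1 = 0.8578.

ρ_SOR = 0.8578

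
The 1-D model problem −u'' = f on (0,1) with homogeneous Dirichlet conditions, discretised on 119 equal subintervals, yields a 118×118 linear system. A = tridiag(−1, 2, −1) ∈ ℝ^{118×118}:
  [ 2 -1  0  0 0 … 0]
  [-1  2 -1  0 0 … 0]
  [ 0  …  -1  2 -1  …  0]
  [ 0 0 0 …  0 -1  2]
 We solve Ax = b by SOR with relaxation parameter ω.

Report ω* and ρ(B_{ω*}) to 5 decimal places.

ω* = 1.94856, ρ_SOR = 0.94856

With n=118, ρ(Jacobi) = cos(π/119) = 0.99965.
1 − cos²(π/119) = sin²(π/119) ⇒ √(1−ρ_J²) = sin(π/119) = 0.026397.
ω* = 2 / (1 + 0.026397) = 2 / 1.026397 ≈ 1.94856.
ρ_SOR = ω* − 1 ≈ 0.94856.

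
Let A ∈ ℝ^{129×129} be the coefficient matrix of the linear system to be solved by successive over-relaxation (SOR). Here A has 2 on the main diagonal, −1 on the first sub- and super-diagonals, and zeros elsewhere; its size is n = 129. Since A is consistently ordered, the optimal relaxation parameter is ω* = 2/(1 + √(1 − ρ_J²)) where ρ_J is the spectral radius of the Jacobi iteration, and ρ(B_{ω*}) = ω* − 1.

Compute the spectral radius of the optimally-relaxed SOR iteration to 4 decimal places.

½·tridiag(1,0,1) at n=129: λ_k = cos(kπ/130); max |λ| at k=1 ⇒ ρ_J = cos(π/130) ≈ 0.9997.
√(1−ρ_J²) simplifies to sin(π/130) = 0.02416.
Young: ω* = 2/(1+√(1−ρ_J²)) = 2/(1+0.02416) = 2/1.02416 = 1.9528.
ρ_SOR = ω* − 1 ≈ 0.9528.

ρ_SOR = 0.9528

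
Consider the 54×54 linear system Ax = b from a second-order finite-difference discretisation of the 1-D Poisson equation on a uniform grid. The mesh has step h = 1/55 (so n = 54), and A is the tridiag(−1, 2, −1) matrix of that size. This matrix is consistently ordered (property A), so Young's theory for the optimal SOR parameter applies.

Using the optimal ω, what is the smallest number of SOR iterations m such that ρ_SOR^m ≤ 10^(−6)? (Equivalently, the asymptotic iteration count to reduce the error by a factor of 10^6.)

m = 121

ρ_J = max_k |cos(kπ/55)| = cos(π/55) = 0.9983691
√(1 − cos²(π/55)) = sin(π/55) ≈ 0.0570888.
ω* = 2 / (1 + 0.0570888) = 2 / 1.0570888 ≈ 1.8919886.
At ω = 1.8919886 every |λ(B_ω)| = ω−1, so ρ_SOR = 0.8919886.
6·ln10 = 13.8155; −ln(0.8919886) = 0.114302; m = ⌈13.8155/0.114302⌉ = ⌈120.868⌉ = 121.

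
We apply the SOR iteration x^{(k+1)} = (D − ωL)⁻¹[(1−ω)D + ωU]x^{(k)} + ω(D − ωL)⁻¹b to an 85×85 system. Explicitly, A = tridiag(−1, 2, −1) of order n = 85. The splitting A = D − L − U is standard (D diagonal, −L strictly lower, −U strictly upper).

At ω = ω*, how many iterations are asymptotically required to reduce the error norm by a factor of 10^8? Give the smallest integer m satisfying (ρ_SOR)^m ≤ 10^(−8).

spectrum of D⁻¹(L+U) = {cos(kπ/86) : 1≤k≤85}; ρ_J = cos(π/86) = 0.9993328.
√(1−ρ_J²) simplifies to sin(π/86) = 0.0365220.
Then 2/(1+√(1−ρ_J²)) = 2/(1+0.0365220); ω* = 2/1.0365220 = 1.9295297.
Hence ρ(B_{ω*}) = 1.9295297 − 1 = 0.9295297.
(0.9295297)^m ≤ 10^{−8}  ⇒  m·ln(0.9295297) ≤ −8·ln10  ⇒  m ≥ 252.074  ⇒  m = 253

m = 253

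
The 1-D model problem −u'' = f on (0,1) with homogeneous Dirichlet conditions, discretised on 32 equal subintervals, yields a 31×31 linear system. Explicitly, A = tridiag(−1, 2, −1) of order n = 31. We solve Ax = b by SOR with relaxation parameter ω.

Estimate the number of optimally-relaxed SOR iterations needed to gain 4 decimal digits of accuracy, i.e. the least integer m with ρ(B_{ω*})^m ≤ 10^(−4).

m = 47

With n=31, ρ(Jacobi) = cos(π/32) = 0.9951847.
root = sin(π/32) = 0.0980171  (since 1−cos² = sin²).
ω* = 2/(1 + 0.0980171) = 2/1.0980171 = 1.8214653.
ρ(B_{ω*}) = ω*−1 = 0.8214653
Need (0.8214653)^m ≤ 10^(−4): m ≥ 4·ln10/|ln 0.8214653| = 9.21034/0.196666 = 46.832 ⇒ m = 47.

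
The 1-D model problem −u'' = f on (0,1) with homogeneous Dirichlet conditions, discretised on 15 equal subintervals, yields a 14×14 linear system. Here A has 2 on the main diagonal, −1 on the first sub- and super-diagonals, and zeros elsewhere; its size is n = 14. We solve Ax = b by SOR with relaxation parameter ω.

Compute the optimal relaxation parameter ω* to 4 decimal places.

½·tridiag(1,0,1) at n=14: λ_k = cos(kπ/15); max |λ| at k=1 ⇒ ρ_J = cos(π/15) ≈ 0.9781.
√(1−ρ_J²) = |sin(π/15)| = 0.20791
ω* = 2/(1+0.20791) = 1.6558
ρ_SOR = ω* − 1 ≈ 0.6558.

ω* = 1.6558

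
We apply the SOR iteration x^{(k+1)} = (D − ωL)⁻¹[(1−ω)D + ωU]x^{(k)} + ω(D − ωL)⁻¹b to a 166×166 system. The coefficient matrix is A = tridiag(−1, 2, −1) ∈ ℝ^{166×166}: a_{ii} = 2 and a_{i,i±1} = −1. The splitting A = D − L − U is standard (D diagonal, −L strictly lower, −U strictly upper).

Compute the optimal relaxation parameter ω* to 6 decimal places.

spectrum of D⁻¹(L+U) = {cos(kπ/167) : 1≤k≤166}; ρ_J = cos(π/167) = 0.999823.
√(1 − cos²(π/167)) = sin(π/167) ≈ 0.0188108.
Young: ω* = 2/(1+√(1−ρ_J²)) = 2/(1+0.0188108) = 2/1.0188108 = 1.963073.
[ρ_SOR] ω* − 1 = 0.963073.

ω* = 1.963073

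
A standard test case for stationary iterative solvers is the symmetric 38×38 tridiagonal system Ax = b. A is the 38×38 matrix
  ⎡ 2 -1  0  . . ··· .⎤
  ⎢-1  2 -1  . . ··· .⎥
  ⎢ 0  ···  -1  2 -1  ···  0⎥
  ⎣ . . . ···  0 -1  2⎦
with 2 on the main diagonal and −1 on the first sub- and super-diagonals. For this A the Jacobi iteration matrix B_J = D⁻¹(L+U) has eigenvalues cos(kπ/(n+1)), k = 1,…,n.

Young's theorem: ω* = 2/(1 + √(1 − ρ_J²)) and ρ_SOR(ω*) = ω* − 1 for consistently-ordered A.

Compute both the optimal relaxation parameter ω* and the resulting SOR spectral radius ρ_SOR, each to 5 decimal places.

n=38: λ(B_J) = 1 − λ(A)/2 = cos(kπ/39); k=1 gives ρ_J = 0.99676.
√(1−ρ_J²) = |sin(π/39)| = 0.080467
Young: ω* = 2/(1+√(1−ρ_J²)) = 2/(1+0.080467) = 2/1.080467 = 1.85105.
and ρ(B_{ω*}) = 1.85105 − 1 = 0.85105.

ω* = 1.85105, ρ_SOR = 0.85105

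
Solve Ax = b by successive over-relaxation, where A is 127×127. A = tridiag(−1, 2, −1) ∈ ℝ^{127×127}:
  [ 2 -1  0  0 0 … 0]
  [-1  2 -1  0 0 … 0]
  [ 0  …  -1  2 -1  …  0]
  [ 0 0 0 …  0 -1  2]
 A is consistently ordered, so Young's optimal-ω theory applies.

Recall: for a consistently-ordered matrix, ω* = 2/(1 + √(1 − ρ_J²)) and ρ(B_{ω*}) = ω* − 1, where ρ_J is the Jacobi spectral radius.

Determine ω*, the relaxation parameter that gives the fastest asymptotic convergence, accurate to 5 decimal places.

ω* = 1.95209

½·tridiag(1,0,1) at n=127: λ_k = cos(kπ/128); max |λ| at k=1 ⇒ ρ_J = cos(π/128) ≈ 0.99970.
√(1−ρ_J²) simplifies to sin(π/128) = 0.024541.
So ω* = 2/1.024541 = 1.95209 (Young).
ρ_SOR = ω* − 1 = 1.95209 − 1 = 0.95209.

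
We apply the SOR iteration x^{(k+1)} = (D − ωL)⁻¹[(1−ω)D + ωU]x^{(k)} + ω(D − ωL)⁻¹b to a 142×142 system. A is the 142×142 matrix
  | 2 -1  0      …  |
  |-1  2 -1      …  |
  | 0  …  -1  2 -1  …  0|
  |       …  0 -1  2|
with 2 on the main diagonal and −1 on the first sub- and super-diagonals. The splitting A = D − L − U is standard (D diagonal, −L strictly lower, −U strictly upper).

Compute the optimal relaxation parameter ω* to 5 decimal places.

ρ_J = max_k |cos(kπ/143)| = cos(π/143) = 0.99976
√(1 − cos²(π/143)) = sin(π/143) ≈ 0.021967.
[ω*] 2 ÷ (1 + 0.021967) = 2 ÷ 1.021967 = 1.95701.
ρ(B_{ω*}) = ω*−1 = 0.95701

ω* = 1.95701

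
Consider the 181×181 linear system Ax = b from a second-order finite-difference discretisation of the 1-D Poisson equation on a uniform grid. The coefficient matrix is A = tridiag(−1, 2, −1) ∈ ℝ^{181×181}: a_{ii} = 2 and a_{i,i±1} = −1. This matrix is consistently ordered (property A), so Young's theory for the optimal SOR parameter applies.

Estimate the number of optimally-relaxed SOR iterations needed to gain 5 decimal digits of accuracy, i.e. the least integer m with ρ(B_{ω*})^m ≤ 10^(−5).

m = 334

spectrum of D⁻¹(L+U) = {cos(kπ/182) : 1≤k≤181}; ρ_J = cos(π/182) = 0.9998510.
√(1−ρ_J²) simplifies to sin(π/182) = 0.0172606.
So ω* = 2/1.0172606 = 1.9660645 (Young).
At ω = 1.9660645 every |λ(B_ω)| = ω−1, so ρ_SOR = 0.9660645.
m ≥ 5·ln10 / (−ln 0.9660645) = 333.469; smallest integer m = 334.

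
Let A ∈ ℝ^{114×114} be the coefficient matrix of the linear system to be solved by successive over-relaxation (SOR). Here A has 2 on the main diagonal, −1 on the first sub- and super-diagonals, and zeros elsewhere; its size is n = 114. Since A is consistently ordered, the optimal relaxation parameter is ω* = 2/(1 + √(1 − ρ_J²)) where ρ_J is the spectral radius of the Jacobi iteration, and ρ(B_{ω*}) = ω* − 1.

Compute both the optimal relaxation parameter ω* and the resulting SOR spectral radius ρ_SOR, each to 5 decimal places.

ω* = 1.94682, ρ_SOR = 0.94682

B_J for the 114×114 system has eigenvalues cos(kπ/115); ρ_J = cos(π/115) = 0.99963.
√(1−ρ_J²) simplifies to sin(π/115) = 0.027315.
Young: ω* = 2/(1+√(1−ρ_J²)) = 2/(1+0.027315) = 2/1.027315 = 1.94682.
Hence ρ(B_{ω*}) = 1.94682 − 1 = 0.94682.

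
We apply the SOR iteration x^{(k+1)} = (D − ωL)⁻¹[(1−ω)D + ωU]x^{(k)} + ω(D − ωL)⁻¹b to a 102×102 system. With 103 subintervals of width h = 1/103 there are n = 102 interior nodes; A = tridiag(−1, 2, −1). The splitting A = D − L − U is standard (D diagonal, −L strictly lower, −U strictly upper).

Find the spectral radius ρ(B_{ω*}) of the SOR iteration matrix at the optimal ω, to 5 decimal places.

spectrum of D⁻¹(L+U) = {cos(kπ/103) : 1≤k≤102}; ρ_J = cos(π/103) = 0.99953.
√(1−ρ_J²) = |sin(π/103)| = 0.030496
Then 2/(1+√(1−ρ_J²)) = 2/(1+0.030496); ω* = 2/1.030496 = 1.94081.
At ω = 1.94081 every |λ(B_ω)| = ω−1, so ρ_SOR = 0.94081.

ρ_SOR = 0.94081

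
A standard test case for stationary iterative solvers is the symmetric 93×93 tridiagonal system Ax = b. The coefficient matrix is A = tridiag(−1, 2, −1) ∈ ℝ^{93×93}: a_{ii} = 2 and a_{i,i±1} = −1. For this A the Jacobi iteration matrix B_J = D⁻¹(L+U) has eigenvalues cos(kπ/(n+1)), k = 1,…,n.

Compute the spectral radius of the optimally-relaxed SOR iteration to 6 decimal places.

[ρ_J] n=93: ρ(B_J) = cos(π/(n+1)) = cos(π/94) = 0.999442.
1 − cos²(π/94) = sin²(π/94) ⇒ √(1−ρ_J²) = sin(π/94) = 0.0334150.
ω* = 2 / (1 + 0.0334150) = 2 / 1.0334150 ≈ 1.935331.
and ρ(B_{ω*}) = 1.935331 − 1 = 0.935331.

ρ_SOR = 0.935331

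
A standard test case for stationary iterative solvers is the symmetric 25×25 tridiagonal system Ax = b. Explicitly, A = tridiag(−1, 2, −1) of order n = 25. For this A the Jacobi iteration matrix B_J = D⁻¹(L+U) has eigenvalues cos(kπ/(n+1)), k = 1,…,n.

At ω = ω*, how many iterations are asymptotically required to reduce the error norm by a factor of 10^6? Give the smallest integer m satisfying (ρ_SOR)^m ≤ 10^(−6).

B_J for the 25×25 system has eigenvalues cos(kπ/26); ρ_J = cos(π/26) = 0.9927089.
√(1 − cos²(π/26)) = sin(π/26) ≈ 0.1205367.
ω* = 2 / (1 + 0.1205367) = 2 / 1.1205367 ≈ 1.7848590.
[ρ_SOR] ω* − 1 = 0.7848590.
For 6 digits: m = 6·ln10 / (−ln 0.7848590) = 13.8155/0.242251 = 57.030; round up → m = 58.

m = 58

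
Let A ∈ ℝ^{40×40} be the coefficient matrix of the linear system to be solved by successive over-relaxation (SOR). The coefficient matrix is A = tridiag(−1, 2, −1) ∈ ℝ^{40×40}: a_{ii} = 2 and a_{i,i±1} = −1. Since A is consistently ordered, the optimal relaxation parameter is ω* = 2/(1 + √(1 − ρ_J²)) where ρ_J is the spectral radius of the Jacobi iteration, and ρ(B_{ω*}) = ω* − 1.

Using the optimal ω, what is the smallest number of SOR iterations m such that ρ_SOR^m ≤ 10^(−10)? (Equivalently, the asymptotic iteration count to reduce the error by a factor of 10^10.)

½·tridiag(1,0,1) at n=40: λ_k = cos(kπ/41); max |λ| at k=1 ⇒ ρ_J = cos(π/41) ≈ 0.9970658.
√(1 − cos²(π/41)) = sin(π/41) ≈ 0.0765493.
Then 2/(1+√(1−ρ_J²)) = 2/(1+0.0765493); ω* = 2/1.0765493 = 1.8577877.
[ρ_SOR] ω* − 1 = 0.8577877.
For 10 digits: m = 10·ln10 / (−ln 0.8577877) = 23.0259/0.153399 = 150.105; round up → m = 151.

m = 151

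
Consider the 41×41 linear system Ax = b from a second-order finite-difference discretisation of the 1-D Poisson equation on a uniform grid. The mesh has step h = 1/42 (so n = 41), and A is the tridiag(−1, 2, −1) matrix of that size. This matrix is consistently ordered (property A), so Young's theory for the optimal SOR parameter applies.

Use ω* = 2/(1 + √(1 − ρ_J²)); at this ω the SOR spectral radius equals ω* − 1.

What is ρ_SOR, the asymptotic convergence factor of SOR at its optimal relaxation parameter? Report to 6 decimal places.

B_J for the 41×41 system has eigenvalues cos(kπ/42); ρ_J = cos(π/42) = 0.997204.
√(1−ρ_J²) simplifies to sin(π/42) = 0.0747301.
ω* = 2/(1+0.0747301) = 1.860932
ρ_SOR = ω* − 1 ≈ 0.860932.

ρ_SOR = 0.860932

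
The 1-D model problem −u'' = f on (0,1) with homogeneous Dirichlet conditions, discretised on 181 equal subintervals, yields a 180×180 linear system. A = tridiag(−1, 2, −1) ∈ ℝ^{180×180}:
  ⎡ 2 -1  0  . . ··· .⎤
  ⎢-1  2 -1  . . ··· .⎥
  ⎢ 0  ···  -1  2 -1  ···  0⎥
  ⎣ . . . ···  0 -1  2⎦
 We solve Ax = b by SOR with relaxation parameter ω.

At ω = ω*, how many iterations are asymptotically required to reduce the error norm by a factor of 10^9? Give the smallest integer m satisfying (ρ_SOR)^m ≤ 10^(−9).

m = 597

½·tridiag(1,0,1) at n=180: λ_k = cos(kπ/181); max |λ| at k=1 ⇒ ρ_J = cos(π/181) ≈ 0.9998494.
√(1−ρ_J²) = |sin(π/181)| = 0.0173560
Young: ω* = 2/(1+√(1−ρ_J²)) = 2/(1+0.0173560) = 2/1.0173560 = 1.9658802.
ρ(B_{ω*}) = ω*−1 = 0.9658802
For 9 digits: m = 9·ln10 / (−ln 0.9658802) = 20.7233/0.0347155 = 596.947; round up → m = 597.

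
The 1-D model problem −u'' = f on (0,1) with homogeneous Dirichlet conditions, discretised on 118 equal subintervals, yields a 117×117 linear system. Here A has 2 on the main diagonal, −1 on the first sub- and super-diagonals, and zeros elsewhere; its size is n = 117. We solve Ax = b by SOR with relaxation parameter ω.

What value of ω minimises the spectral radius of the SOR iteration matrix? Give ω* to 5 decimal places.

ω* = 1.94814

[ρ_J] n=117: ρ(B_J) = cos(π/(n+1)) = cos(π/118) = 0.99965.
√(1 − cos²(π/118)) = sin(π/118) ≈ 0.026621.
Young: ω* = 2/(1+√(1−ρ_J²)) = 2/(1+0.026621) = 2/1.026621 = 1.94814.
[ρ_SOR] ω* − 1 = 0.94814.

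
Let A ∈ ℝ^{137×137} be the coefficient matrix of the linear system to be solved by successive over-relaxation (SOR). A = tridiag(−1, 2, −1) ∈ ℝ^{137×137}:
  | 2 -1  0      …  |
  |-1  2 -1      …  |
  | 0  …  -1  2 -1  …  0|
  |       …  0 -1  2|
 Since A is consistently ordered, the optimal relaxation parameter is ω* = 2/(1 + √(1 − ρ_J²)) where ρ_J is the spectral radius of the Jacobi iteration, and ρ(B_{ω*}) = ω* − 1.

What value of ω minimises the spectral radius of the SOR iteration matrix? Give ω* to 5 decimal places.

ω* = 1.95549

B_J for the 137×137 system has eigenvalues cos(kπ/138); ρ_J = cos(π/138) = 0.99974.
root = sin(π/138) = 0.022763  (since 1−cos² = sin²).
So ω* = 2/1.022763 = 1.95549 (Young).
ρ_SOR = ω* − 1 = 1.95549 − 1 = 0.95549.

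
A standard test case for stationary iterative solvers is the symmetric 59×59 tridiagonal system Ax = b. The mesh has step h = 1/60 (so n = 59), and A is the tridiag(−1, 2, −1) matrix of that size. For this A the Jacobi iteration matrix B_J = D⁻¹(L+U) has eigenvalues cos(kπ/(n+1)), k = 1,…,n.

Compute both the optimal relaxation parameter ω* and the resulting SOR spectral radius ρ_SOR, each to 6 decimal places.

ω* = 1.900534, ρ_SOR = 0.900534

[ρ_J] n=59: ρ(B_J) = cos(π/(n+1)) = cos(π/60) = 0.998630.
√(1−ρ_J²) simplifies to sin(π/60) = 0.0523360.
[ω*] 2 ÷ (1 + 0.0523360) = 2 ÷ 1.0523360 = 1.900534.
[ρ_SOR] ω* − 1 = 0.900534.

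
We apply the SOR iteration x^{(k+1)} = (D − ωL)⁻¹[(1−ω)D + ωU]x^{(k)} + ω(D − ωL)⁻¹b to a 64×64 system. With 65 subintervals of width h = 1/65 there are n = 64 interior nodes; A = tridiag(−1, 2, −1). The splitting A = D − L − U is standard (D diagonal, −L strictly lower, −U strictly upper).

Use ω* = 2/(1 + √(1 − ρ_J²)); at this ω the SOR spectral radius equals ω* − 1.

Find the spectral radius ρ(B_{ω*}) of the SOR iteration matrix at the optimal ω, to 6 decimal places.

spectrum of D⁻¹(L+U) = {cos(kπ/65) : 1≤k≤64}; ρ_J = cos(π/65) = 0.998832.
√(1−ρ_J²) = |sin(π/65)| = 0.0483134
ω* = 2 / (1 + 0.0483134) = 2 / 1.0483134 ≈ 1.907826.
[ρ_SOR] ω* − 1 = 0.907826.

ρ_SOR = 0.907826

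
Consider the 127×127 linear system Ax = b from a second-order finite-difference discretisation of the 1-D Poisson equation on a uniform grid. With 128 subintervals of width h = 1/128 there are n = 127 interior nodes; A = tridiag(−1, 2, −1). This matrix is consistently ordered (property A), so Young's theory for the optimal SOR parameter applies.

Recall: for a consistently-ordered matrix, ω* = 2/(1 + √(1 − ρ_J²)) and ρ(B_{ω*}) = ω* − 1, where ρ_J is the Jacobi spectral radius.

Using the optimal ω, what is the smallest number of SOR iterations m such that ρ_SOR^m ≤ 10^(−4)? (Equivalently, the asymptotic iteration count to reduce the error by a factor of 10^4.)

With n=127, ρ(Jacobi) = cos(π/128) = 0.9996988.
√(1−ρ_J²) simplifies to sin(π/128) = 0.0245412.
ω* = 2 / (1 + 0.0245412) = 2 / 1.0245412 ≈ 1.9520933.
ρ_SOR = ω* − 1 = 1.9520933 − 1 = 0.9520933.
4·ln10 = 9.21034; −ln(0.9520933) = 0.0490922; m = ⌈9.21034/0.0490922⌉ = ⌈187.613⌉ = 188.

m = 188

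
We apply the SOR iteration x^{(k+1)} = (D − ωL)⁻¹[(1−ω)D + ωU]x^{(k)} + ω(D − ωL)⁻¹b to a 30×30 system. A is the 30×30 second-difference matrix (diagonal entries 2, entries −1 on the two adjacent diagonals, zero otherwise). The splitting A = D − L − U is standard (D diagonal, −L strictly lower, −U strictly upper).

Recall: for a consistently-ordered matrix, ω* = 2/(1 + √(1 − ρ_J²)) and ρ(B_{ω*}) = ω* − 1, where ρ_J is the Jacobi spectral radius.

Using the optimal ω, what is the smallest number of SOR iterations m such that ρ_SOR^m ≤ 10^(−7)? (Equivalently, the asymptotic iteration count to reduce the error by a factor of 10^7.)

m = 80

B_J for the 30×30 system has eigenvalues cos(kπ/31); ρ_J = cos(π/31) = 0.9948693.
√(1−ρ_J²) simplifies to sin(π/31) = 0.1011683.
Young: ω* = 2/(1+√(1−ρ_J²)) = 2/(1+0.1011683) = 2/1.1011683 = 1.8162528.
Hence ρ(B_{ω*}) = 1.8162528 − 1 = 0.8162528.
Need (0.8162528)^m ≤ 10^(−7): m ≥ 7·ln10/|ln 0.8162528| = 16.1181/0.203031 = 79.387 ⇒ m = 80.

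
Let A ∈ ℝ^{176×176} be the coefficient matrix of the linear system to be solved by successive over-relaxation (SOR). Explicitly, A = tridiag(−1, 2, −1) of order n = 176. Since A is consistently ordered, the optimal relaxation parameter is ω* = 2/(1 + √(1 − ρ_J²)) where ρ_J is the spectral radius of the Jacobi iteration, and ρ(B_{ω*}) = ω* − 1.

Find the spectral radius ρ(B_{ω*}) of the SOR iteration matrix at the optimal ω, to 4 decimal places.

With n=176, ρ(Jacobi) = cos(π/177) = 0.9998.
1 − cos²(π/177) = sin²(π/177) ⇒ √(1−ρ_J²) = sin(π/177) = 0.01775.
ω* = 2/(1 + 0.01775) = 2/1.01775 = 1.9651.
ρ_SOR = ω* − 1 = 1.9651 − 1 = 0.9651.

ρ_SOR = 0.9651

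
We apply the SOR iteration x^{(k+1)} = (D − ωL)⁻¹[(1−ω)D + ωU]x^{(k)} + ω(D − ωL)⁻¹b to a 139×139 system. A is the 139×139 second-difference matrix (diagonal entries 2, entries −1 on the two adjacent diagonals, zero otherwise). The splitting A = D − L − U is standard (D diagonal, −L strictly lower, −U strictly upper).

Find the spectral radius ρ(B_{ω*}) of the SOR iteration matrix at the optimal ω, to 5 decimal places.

ρ_SOR = 0.95611

[ρ_J] n=139: ρ(B_J) = cos(π/(n+1)) = cos(π/140) = 0.99975.
1 − cos²(π/140) = sin²(π/140) ⇒ √(1−ρ_J²) = sin(π/140) = 0.022438.
ω* = 2/(1 + 0.022438) = 2/1.022438 = 1.95611.
ρ(B_{ω*}) = ω*−1 = 0.95611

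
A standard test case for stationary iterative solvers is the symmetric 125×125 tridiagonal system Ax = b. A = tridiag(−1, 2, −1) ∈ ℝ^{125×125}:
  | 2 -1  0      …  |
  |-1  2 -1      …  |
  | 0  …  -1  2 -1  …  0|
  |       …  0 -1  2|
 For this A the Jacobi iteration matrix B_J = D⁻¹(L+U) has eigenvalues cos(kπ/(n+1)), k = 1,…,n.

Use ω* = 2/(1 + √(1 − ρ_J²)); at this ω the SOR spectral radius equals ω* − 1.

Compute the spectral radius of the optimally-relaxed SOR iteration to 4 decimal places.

ρ_SOR = 0.9514

With n=125, ρ(Jacobi) = cos(π/126) = 0.9997.
√(1 − cos²(π/126)) = sin(π/126) ≈ 0.02493.
Then 2/(1+√(1−ρ_J²)) = 2/(1+0.02493); ω* = 2/1.02493 = 1.9514.
[ρ_SOR] ω* − 1 = 0.9514.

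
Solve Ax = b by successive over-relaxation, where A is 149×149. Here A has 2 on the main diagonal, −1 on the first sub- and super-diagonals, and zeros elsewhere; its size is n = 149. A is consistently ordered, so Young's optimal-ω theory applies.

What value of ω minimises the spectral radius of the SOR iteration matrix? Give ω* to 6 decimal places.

ω* = 1.958974

ρ_J = max_k |cos(kπ/150)| = cos(π/150) = 0.999781
√(1 − cos²(π/150)) = sin(π/150) ≈ 0.0209424.
So ω* = 2/1.0209424 = 1.958974 (Young).
ρ_SOR = ω* − 1 = 1.958974 − 1 = 0.958974.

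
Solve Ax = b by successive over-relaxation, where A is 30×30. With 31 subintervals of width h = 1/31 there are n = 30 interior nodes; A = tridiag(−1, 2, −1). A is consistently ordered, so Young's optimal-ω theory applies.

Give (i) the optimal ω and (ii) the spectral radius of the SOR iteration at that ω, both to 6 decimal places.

ω* = 1.816253, ρ_SOR = 0.816253

n=30: λ(B_J) = 1 − λ(A)/2 = cos(kπ/31); k=1 gives ρ_J = 0.994869.
root = sin(π/31) = 0.1011683  (since 1−cos² = sin²).
ω* = 2 / (1 + 0.1011683) = 2 / 1.1011683 ≈ 1.816253.
Hence ρ(B_{ω*}) = 1.816253 − 1 = 0.816253.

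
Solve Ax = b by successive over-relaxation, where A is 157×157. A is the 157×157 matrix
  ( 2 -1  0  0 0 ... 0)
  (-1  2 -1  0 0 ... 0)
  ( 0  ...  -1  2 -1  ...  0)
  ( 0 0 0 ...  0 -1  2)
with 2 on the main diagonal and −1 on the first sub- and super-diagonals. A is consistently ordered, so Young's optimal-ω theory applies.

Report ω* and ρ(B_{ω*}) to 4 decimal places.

½·tridiag(1,0,1) at n=157: λ_k = cos(kπ/158); max |λ| at k=1 ⇒ ρ_J = cos(π/158) ≈ 0.9998.
1 − cos²(π/158) = sin²(π/158) ⇒ √(1−ρ_J²) = sin(π/158) = 0.01988.
Young: ω* = 2/(1+√(1−ρ_J²)) = 2/(1+0.01988) = 2/1.01988 = 1.9610.
[ρ_SOR] ω* − 1 = 0.9610.

ω* = 1.9610, ρ_SOR = 0.9610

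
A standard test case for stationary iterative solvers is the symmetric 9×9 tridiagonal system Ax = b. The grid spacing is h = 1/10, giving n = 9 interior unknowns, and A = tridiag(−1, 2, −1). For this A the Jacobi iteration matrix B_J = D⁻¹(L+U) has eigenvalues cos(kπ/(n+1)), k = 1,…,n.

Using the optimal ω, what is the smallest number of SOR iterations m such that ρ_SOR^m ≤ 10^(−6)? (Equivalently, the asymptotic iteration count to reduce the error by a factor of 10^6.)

m = 22

ρ_J = max_k |cos(kπ/10)| = cos(π/10) = 0.9510565
√(1−ρ_J²) = |sin(π/10)| = 0.3090170
So ω* = 2/1.3090170 = 1.5278640 (Young).
and ρ(B_{ω*}) = 1.5278640 − 1 = 0.5278640.
For 6 digits: m = 6·ln10 / (−ln 0.5278640) = 13.8155/0.638917 = 21.623; round up → m = 22.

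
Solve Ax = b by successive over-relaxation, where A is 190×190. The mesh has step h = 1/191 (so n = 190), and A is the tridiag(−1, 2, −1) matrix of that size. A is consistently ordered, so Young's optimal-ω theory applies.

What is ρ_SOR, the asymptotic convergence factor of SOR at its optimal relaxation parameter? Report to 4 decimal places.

ρ_SOR = 0.9676

spectrum of D⁻¹(L+U) = {cos(kπ/191) : 1≤k≤190}; ρ_J = cos(π/191) = 0.9999.
√(1−ρ_J²) = |sin(π/191)| = 0.01645
ω* = 2 / (1 + 0.01645) = 2 / 1.01645 ≈ 1.9676.
[ρ_SOR] ω* − 1 = 0.9676.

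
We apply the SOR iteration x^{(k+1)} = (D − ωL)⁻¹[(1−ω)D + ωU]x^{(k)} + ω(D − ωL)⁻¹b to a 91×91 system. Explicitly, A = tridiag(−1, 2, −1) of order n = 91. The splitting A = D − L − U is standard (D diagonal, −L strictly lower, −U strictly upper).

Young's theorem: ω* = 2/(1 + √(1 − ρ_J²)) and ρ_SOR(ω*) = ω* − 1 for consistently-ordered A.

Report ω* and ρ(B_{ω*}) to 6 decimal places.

ω* = 1.933972, ρ_SOR = 0.933972

ρ_J = max_k |cos(kπ/92)| = cos(π/92) = 0.999417
1 − cos²(π/92) = sin²(π/92) ⇒ √(1−ρ_J²) = sin(π/92) = 0.0341411.
[ω*] 2 ÷ (1 + 0.0341411) = 2 ÷ 1.0341411 = 1.933972.
and ρ(B_{ω*}) = 1.933972 − 1 = 0.933972.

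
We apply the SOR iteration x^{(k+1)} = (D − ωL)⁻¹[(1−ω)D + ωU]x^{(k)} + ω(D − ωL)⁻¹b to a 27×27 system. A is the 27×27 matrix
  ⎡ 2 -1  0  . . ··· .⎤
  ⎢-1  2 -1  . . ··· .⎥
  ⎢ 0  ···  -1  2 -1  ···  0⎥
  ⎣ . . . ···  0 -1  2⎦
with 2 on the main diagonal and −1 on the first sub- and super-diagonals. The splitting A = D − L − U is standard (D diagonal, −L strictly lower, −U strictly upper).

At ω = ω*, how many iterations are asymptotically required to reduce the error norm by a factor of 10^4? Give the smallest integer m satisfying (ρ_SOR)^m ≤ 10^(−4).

B_J for the 27×27 system has eigenvalues cos(kπ/28); ρ_J = cos(π/28) = 0.9937122.
√(1 − cos²(π/28)) = sin(π/28) ≈ 0.1119645.
Young: ω* = 2/(1+√(1−ρ_J²)) = 2/(1+0.1119645) = 2/1.1119645 = 1.7986186.
and ρ(B_{ω*}) = 1.7986186 − 1 = 0.7986186.
4·ln10 = 9.21034; −ln(0.7986186) = 0.224872; m = ⌈9.21034/0.224872⌉ = ⌈40.958⌉ = 41.

m = 41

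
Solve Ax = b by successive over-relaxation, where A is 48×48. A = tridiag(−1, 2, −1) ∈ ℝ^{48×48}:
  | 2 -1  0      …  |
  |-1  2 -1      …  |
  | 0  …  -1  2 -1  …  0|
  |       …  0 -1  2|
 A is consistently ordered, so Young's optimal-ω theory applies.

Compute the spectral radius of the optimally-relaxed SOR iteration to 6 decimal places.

ρ_SOR = 0.879575

[ρ_J] n=48: ρ(B_J) = cos(π/(n+1)) = cos(π/49) = 0.997945.
√(1−ρ_J²) = |sin(π/49)| = 0.0640702
Then 2/(1+√(1−ρ_J²)) = 2/(1+0.0640702); ω* = 2/1.0640702 = 1.879575.
ρ(B_{ω*}) = ω*−1 = 0.879575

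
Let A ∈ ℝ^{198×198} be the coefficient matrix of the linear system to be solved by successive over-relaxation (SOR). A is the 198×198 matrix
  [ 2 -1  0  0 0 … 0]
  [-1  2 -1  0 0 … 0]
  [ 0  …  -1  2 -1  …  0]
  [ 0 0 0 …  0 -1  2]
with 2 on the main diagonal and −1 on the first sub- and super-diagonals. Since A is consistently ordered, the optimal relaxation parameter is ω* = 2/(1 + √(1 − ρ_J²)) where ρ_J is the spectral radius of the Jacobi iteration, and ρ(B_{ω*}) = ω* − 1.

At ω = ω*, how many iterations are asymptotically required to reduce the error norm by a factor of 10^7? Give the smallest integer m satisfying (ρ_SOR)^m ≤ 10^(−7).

spectrum of D⁻¹(L+U) = {cos(kπ/199) : 1≤k≤198}; ρ_J = cos(π/199) = 0.9998754.
√(1 − cos²(π/199)) = sin(π/199) ≈ 0.0157862.
ω* = 2/(1 + 0.0157862) = 2/1.0157862 = 1.9689183.
and ρ(B_{ω*}) = 1.9689183 − 1 = 0.9689183.
Need (0.9689183)^m ≤ 10^(−7): m ≥ 7·ln10/|ln 0.9689183| = 16.1181/0.031575 = 510.470 ⇒ m = 511.

m = 511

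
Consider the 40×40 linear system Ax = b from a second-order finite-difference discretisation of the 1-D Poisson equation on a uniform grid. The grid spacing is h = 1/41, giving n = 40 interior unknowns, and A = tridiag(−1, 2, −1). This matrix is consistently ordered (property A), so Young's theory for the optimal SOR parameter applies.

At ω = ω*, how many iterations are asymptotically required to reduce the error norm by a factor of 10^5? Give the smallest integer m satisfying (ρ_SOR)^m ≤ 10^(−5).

m = 76

spectrum of D⁻¹(L+U) = {cos(kπ/41) : 1≤k≤40}; ρ_J = cos(π/41) = 0.9970658.
√(1 − cos²(π/41)) = sin(π/41) ≈ 0.0765493.
So ω* = 2/1.0765493 = 1.8577877 (Young).
[ρ_SOR] ω* − 1 = 0.8577877.
(0.8577877)^m ≤ 10^{−5}  ⇒  m·ln(0.8577877) ≤ −5·ln10  ⇒  m ≥ 75.052  ⇒  m = 76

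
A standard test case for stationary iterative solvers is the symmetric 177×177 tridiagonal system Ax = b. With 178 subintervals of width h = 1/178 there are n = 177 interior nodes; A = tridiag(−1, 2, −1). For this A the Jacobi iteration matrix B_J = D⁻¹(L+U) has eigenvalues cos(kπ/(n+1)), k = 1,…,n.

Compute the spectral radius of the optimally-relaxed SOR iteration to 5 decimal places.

[ρ_J] n=177: ρ(B_J) = cos(π/(n+1)) = cos(π/178) = 0.99984.
root = sin(π/178) = 0.017648  (since 1−cos² = sin²).
[ω*] 2 ÷ (1 + 0.017648) = 2 ÷ 1.017648 = 1.96532.
ρ_SOR = ω* − 1 = 1.96532 − 1 = 0.96532.

ρ_SOR = 0.96532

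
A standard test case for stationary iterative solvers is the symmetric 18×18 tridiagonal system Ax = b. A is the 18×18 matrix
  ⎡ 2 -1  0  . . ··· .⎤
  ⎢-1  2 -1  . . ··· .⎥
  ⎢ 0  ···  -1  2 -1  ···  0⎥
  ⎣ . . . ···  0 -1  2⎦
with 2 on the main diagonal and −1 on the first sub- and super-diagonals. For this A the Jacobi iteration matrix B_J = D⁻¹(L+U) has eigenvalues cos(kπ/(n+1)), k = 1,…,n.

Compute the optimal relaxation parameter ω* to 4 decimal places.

½·tridiag(1,0,1) at n=18: λ_k = cos(kπ/19); max |λ| at k=1 ⇒ ρ_J = cos(π/19) ≈ 0.9864.
1 − cos²(π/19) = sin²(π/19) ⇒ √(1−ρ_J²) = sin(π/19) = 0.16459.
ω* = 2/(1 + 0.16459) = 2/1.16459 = 1.7173.
ρ(B_{ω*}) = ω*−1 = 0.7173

ω* = 1.7173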